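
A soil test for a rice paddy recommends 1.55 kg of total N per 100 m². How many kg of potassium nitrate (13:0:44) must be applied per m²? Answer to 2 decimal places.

0.12 kg of product per sq m

Product per 100 m² = 1.55 / 13% = 11.9231 kg.
Convert to per m²: 11.9231 × 0.01 = 0.119231 kg.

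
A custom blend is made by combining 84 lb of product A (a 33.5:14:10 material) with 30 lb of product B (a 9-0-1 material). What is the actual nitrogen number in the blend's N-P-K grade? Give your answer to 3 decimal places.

Total mass = 84 + 30 = 114 lb.
N mass = 33.5%×84 + 9%×30 = 30.84 lb.
% N = 30.84 / 114 = 27.0526%.

27.053% N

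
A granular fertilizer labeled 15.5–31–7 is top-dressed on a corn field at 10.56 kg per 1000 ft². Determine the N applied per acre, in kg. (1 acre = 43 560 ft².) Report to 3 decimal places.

71.299 kg N per acre

nitrogen per 1000 ft² = 10.56 × 15.5% = 1.6368 kg.
Convert to per acre: 1.6368 × 43.56 = 71.29901 kg.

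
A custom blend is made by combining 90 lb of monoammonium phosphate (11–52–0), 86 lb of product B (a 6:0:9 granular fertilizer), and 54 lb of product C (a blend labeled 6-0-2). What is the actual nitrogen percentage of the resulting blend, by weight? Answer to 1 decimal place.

Total mass = 90 + 86 + 54 = 230 lb.
N mass = 11%×90 + 6%×86 + 6%×54 = 18.3 lb.
% N = 18.3 / 230 = 7.95652%.

8.0% N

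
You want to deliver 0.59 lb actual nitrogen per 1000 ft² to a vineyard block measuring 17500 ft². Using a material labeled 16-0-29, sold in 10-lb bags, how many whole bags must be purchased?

7 bags

Product per 1000 ft² = 0.59 / 16% = 3.6875 lb.
Total product = 3.6875 × 17500 / 1000 = 64.5312 lb.
Bags = ⌈64.5312 / 10⌉ = 7.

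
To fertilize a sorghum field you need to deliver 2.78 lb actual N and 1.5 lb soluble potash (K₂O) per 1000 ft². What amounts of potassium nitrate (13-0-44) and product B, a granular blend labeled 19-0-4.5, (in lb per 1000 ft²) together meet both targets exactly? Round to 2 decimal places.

With a, b = lb per 1000 ft² of potassium nitrate and product B:
N: 0.13·a + 0.19·b = 2.78
K₂O: 0.44·a + 0.045·b = 1.5
Eliminate a: (row1) − 0.13/0.44·(row2) → 0.176705·b = 2.33682, so b = 13.2244.
Back-substitute: a = (2.78 − 0.19·13.2244) / 0.13 = 2.05659.

2.06 lb potassium nitrate, 13.22 lb product B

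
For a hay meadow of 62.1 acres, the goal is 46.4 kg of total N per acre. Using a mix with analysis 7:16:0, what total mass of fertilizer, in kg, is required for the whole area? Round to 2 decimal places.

Product per acre = 46.4 / 7% = 662.857 kg.
Total product = 662.857 × 62.1 = 41163.429 kg.

41163.43 kg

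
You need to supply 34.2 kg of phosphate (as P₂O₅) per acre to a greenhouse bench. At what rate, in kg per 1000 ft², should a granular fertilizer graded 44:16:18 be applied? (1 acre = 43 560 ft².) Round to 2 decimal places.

4.91 kg of product per thousand sq ft

Product per acre = 34.2 / 16% = 213.75 kg.
Convert to per 1000 ft²: 213.75 × 0.0229568 = 4.90702 kg.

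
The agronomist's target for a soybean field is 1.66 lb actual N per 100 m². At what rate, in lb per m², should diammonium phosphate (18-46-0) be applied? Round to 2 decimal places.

0.09 lb of product per sq m

Product per 100 m² = 1.66 / 18% = 9.22222 lb.
Convert to per m²: 9.22222 × 0.01 = 0.0922222 lb.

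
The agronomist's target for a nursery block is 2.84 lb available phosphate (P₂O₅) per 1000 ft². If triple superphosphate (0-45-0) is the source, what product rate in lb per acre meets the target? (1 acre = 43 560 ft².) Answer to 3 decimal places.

Product per 1000 ft² = 2.84 / 45% = 6.31111 lb.
Convert to per acre: 6.31111 × 43.56 = 274.912 lb.

274.912 lb of product per acre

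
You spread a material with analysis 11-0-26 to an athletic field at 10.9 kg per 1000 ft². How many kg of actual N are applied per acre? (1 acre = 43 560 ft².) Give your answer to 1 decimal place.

nitrogen per 1000 ft² = 10.9 × 11% = 1.199 kg.
Convert to per acre: 1.199 × 43.56 = 52.2284 kg.

52.2 kg N per acre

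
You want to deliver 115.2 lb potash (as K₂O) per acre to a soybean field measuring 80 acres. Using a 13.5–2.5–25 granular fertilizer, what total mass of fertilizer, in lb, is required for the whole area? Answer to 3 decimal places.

36864.000 lb

Product per acre = 115.2 / 25% = 460.8 lb.
Total product = 460.8 × 80 = 36864 lb.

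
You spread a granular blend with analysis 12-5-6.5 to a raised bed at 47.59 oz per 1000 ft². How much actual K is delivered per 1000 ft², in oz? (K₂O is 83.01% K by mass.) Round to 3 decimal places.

2.568 oz K per thousand sq ft

K₂O per 1000 ft² = 47.59 × 6.5% = 3.09335 oz.
Elemental K = 3.09335 × 0.8301 = 2.56779 oz per 1000 ft².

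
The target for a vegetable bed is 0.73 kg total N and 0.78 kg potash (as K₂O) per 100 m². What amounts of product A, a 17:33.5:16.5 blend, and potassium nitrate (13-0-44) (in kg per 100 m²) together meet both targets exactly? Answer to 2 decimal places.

4.12 kg product A, 0.23 kg potassium nitrate

Let a = kg of product A, b = kg of potassium nitrate (per 100 m²).
N: 0.17·a + 0.13·b = 0.73
K₂O: 0.165·a + 0.44·b = 0.78
Eliminate a: (row1) − 0.17/0.165·(row2) → -0.323333·b = -0.0736364, so b = 0.227741.
Back-substitute: a = (0.73 − 0.13·0.227741) / 0.17 = 4.11996.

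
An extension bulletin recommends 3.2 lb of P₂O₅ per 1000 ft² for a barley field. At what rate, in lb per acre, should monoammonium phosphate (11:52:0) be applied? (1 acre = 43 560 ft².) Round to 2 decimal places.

268.06 lb of product per acre

Product per 1000 ft² = 3.2 / 52% = 6.15385 lb.
Convert to per acre: 6.15385 × 43.56 = 268.062 lb.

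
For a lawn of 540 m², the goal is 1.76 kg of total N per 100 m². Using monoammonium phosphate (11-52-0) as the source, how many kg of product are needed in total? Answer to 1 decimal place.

86.4 kg

Product per 100 m² = 1.76 / 11% = 16 kg.
Total product = 16 × 540 / 100 = 86.4 kg.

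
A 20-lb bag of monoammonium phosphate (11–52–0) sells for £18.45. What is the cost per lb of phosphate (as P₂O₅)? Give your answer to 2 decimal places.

P₂O₅ in bag = 20 × 52% = 10.4 lb.
Cost per lb P₂O₅ = £18.45 / 10.4 = £1.7740.

£1.77 per lb P₂O₅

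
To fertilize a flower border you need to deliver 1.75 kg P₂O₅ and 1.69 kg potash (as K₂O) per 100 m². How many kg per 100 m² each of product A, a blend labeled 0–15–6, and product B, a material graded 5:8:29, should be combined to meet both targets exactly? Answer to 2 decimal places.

9.62 kg product A, 3.84 kg product B

Per-100 m² balance (a = product A, b = product B):
P₂O₅: 0.15·a + 0.08·b = 1.75
K₂O: 0.06·a + 0.29·b = 1.69
From row1: a = (1.75 − 0.08·b) / 0.15.
Into row2: 0.06·(1.75 − 0.08·b)/0.15 + 0.29·b = 1.69 → b = 3.83721, a = 9.62016.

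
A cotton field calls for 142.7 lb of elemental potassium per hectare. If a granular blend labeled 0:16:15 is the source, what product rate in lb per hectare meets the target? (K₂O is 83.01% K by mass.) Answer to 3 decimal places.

As K₂O: 142.7 / 0.8301 = 171.907 lb per hectare.
Product per hectare = 171.907 / 15% = 1146.0467 lb.

1146.047 lb of product per hectare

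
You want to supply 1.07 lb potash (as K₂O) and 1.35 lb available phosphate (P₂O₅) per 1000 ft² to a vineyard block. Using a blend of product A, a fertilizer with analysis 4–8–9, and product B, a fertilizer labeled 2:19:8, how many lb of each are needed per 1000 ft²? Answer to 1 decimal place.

8.9 lb product A, 3.4 lb product B

Let a = lb of product A, b = lb of product B (per 1000 ft²).
K₂O: 0.09·a + 0.08·b = 1.07
P₂O₅: 0.08·a + 0.19·b = 1.35
Eliminate a: (row1) − 0.09/0.08·(row2) → -0.13375·b = -0.44875, so b = 3.35514.
Back-substitute: a = (1.07 − 0.08·3.35514) / 0.09 = 8.90654.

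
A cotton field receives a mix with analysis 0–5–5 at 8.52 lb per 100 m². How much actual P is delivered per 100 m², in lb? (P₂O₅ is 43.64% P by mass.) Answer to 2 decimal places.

P₂O₅ per 100 m² = 8.52 × 5% = 0.426 lb.
Elemental P = 0.426 × 0.4364 = 0.185906 lb per 100 m².

0.19 lb P per hundred sq m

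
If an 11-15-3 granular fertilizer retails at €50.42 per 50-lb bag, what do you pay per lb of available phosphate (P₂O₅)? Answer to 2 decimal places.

€6.72 per lb P₂O₅

P₂O₅ in bag = 50 × 15% = 7.5 lb.
Cost per lb P₂O₅ = €50.42 / 7.5 = €6.7227.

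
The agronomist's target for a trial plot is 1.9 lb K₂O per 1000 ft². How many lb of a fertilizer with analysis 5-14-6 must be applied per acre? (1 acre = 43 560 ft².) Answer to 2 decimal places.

1379.40 lb of product per acre

Product per 1000 ft² = 1.9 / 6% = 31.6667 lb.
Convert to per acre: 31.6667 × 43.56 = 1379.4 lb.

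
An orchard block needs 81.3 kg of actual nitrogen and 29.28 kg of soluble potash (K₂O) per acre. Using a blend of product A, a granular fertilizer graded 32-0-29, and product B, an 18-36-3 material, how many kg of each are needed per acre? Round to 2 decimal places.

66.46 kg product A, 333.51 kg product B

Per-acre balance (a = product A, b = product B):
N: 0.32·a + 0.18·b = 81.3
K₂O: 0.29·a + 0.03·b = 29.28
From row1: a = (81.3 − 0.18·b) / 0.32.
Into row2: 0.29·(81.3 − 0.18·b)/0.32 + 0.03·b = 29.28 → b = 333.507, a = 66.4648.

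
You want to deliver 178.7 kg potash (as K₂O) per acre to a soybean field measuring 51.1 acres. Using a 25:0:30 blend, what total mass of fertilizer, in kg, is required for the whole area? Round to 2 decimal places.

Product per acre = 178.7 / 30% = 595.667 kg.
Total product = 595.667 × 51.1 = 30438.567 kg.

30438.57 kg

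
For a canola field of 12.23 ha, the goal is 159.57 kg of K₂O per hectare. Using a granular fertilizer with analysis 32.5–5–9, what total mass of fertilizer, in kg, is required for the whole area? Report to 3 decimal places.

21683.790 kg

Product per hectare = 159.57 / 9% = 1773 kg.
Total product = 1773 × 12.23 = 21683.79 kg.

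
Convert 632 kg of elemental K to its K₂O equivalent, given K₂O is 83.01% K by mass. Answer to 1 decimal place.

K₂O = 632 / 0.8301 = 761.354 kg.

761.4 kg K₂O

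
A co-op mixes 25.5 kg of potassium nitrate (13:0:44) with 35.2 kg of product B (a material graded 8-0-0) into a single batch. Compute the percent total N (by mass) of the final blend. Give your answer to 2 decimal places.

10.10% N

Total mass = 25.5 + 35.2 = 60.7 kg.
N mass = 13%×25.5 + 8%×35.2 = 6.131 kg.
% N = 6.131 / 60.7 = 10.1005%.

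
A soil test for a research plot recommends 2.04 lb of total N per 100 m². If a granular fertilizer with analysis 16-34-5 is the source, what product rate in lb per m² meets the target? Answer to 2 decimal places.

Product per 100 m² = 2.04 / 16% = 12.75 lb.
Convert to per m²: 12.75 × 0.01 = 0.1275 lb.

0.13 lb of product per sq m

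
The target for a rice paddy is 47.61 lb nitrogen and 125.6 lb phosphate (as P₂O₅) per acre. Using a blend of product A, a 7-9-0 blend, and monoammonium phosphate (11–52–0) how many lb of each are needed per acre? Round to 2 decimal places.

412.88 lb product A, 170.08 lb monoammonium phosphate

Let a = lb of product A, b = lb of monoammonium phosphate (per acre).
N: 0.07·a + 0.11·b = 47.61
P₂O₅: 0.09·a + 0.52·b = 125.6
Eliminate b: (row1) − 0.11/0.52·(row2) → 0.0509615·a = 21.0408, so a = 412.875.
Then b = (125.6 − 0.09·412.875) / 0.52 = 170.079.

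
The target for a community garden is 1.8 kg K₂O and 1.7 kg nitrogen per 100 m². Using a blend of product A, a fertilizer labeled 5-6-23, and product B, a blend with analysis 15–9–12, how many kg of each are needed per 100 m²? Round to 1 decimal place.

Let a = kg of product A, b = kg of product B (per 100 m²).
K₂O: 0.23·a + 0.12·b = 1.8
N: 0.05·a + 0.15·b = 1.7
Eliminate b: (row1) − 0.12/0.15·(row2) → 0.19·a = 0.44, so a = 2.31579.
Then b = (1.7 − 0.05·2.31579) / 0.15 = 10.5614.

2.3 kg product A, 10.6 kg product B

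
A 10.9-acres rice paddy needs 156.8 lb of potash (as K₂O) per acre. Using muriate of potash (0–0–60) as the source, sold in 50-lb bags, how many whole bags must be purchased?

Product per acre = 156.8 / 60% = 261.333 lb.
Total product = 261.333 × 10.9 = 2848.53 lb.
Bags = ⌈2848.53 / 50⌉ = 57.

57 bags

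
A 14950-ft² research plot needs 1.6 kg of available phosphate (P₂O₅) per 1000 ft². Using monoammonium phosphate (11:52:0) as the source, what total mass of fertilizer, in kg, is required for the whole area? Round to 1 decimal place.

Product per 1000 ft² = 1.6 / 52% = 3.07692 kg.
Total product = 3.07692 × 14950 / 1000 = 46 kg.

46.0 kg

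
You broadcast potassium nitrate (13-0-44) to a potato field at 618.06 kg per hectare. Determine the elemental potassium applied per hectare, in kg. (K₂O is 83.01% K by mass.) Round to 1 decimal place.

K₂O per hectare = 618.06 × 44% = 271.946 kg.
Elemental K = 271.946 × 0.8301 = 225.743 kg per hectare.

225.7 kg K per hectare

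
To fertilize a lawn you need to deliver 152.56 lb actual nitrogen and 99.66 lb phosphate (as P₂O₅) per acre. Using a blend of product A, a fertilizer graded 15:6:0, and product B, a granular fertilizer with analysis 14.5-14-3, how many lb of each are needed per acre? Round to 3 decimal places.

With a, b = lb per acre of product A and product B:
N: 0.15·a + 0.145·b = 152.56
P₂O₅: 0.06·a + 0.14·b = 99.66
From row1: a = (152.56 − 0.145·b) / 0.15.
Into row2: 0.06·(152.56 − 0.145·b)/0.15 + 0.14·b = 99.66 → b = 471.1707, a = 561.6016.

561.602 lb product A, 471.171 lb product B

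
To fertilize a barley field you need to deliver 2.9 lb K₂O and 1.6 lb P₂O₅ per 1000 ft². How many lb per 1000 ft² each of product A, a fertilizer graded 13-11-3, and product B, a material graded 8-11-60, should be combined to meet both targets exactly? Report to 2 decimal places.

Per-1000 ft² balance (a = product A, b = product B):
K₂O: 0.03·a + 0.6·b = 2.9
P₂O₅: 0.11·a + 0.11·b = 1.6
Solving simultaneously: a = 10.2233, b = 4.32217.

10.22 lb product A, 4.32 lb product B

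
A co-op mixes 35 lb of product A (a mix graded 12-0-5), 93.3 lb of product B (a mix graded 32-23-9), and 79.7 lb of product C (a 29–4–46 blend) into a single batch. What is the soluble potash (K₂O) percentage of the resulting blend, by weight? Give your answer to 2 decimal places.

22.50% K₂O

Total mass = 35 + 93.3 + 79.7 = 208 lb.
K₂O mass = 5%×35 + 9%×93.3 + 46%×79.7 = 46.809 lb.
% K₂O = 46.809 / 208 = 22.5043%.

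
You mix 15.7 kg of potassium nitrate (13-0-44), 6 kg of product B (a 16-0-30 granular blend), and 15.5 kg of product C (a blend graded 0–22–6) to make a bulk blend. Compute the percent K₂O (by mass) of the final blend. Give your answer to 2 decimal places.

Total mass = 15.7 + 6 + 15.5 = 37.2 kg.
K₂O mass = 44%×15.7 + 30%×6 + 6%×15.5 = 9.638 kg.
% K₂O = 9.638 / 37.2 = 25.9086%.

25.91% K₂O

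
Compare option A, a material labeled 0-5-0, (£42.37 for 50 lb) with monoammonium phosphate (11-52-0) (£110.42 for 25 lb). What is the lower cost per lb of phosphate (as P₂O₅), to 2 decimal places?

option A: P₂O₅ per bag = 50 × 5% = 2.5 lb; cost = 42.37 / 2.5 = £16.9480/lb P₂O₅.
monoammonium phosphate: P₂O₅ per bag = 25 × 52% = 13 lb; cost = 110.42 / 13 = £8.4938/lb P₂O₅.
monoammonium phosphate is cheaper.

£8.49 per lb P₂O₅ (monoammonium phosphate)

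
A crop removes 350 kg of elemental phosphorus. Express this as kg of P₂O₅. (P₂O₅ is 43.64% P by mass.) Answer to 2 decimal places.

802.02 kg P₂O₅

P₂O₅ = 350 / 0.4364 = 802.016 kg.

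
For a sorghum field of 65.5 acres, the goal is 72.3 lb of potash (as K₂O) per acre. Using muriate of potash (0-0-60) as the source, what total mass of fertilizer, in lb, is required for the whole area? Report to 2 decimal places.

Product per acre = 72.3 / 60% = 120.5 lb.
Total product = 120.5 × 65.5 = 7892.75 lb.

7892.75 lb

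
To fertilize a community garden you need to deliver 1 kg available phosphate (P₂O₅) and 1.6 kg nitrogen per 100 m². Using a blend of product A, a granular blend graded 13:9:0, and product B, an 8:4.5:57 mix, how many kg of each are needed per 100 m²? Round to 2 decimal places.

Let a = kg of product A, b = kg of product B (per 100 m²).
P₂O₅: 0.09·a + 0.045·b = 1
N: 0.13·a + 0.08·b = 1.6
Eliminate b: (row1) − 0.045/0.08·(row2) → 0.016875·a = 0.1, so a = 5.92593.
Then b = (1.6 − 0.13·5.92593) / 0.08 = 10.3704.

5.93 kg product A, 10.37 kg product B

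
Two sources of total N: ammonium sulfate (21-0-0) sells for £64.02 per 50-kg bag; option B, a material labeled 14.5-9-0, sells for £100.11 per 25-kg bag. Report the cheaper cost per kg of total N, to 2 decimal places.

ammonium sulfate: N per bag = 50 × 21% = 10.5 kg; cost = 64.02 / 10.5 = £6.0971/kg N.
option B: N per bag = 25 × 14.5% = 3.625 kg; cost = 100.11 / 3.625 = £27.6166/kg N.
ammonium sulfate is cheaper.

£6.10 per kg N (ammonium sulfate)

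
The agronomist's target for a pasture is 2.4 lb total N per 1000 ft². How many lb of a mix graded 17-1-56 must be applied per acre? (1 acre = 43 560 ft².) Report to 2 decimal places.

Product per 1000 ft² = 2.4 / 17% = 14.1176 lb.
Convert to per acre: 14.1176 × 43.56 = 614.9647 lb.

614.96 lb of product per acre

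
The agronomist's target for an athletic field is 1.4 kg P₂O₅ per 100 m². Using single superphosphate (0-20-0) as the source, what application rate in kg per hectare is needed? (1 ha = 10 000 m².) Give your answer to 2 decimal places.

700.00 kg of product per hectare

Product per 100 m² = 1.4 / 20% = 7 kg.
Convert to per hectare: 7 × 100 = 700 kg.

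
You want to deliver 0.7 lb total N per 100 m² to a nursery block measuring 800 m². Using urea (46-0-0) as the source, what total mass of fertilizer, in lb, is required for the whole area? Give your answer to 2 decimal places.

Product per 100 m² = 0.7 / 46% = 1.52174 lb.
Total product = 1.52174 × 800 / 100 = 12.1739 lb.

12.17 lb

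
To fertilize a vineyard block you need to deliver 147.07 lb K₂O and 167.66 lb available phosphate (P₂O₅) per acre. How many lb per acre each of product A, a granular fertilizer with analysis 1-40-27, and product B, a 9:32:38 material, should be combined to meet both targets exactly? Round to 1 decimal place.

253.8 lb product A, 206.7 lb product B

With a, b = lb per acre of product A and product B:
K₂O: 0.27·a + 0.38·b = 147.07
P₂O₅: 0.4·a + 0.32·b = 167.66
From row1: a = (147.07 − 0.38·b) / 0.27.
Into row2: 0.4·(147.07 − 0.38·b)/0.27 + 0.32·b = 167.66 → b = 206.704, a = 253.787.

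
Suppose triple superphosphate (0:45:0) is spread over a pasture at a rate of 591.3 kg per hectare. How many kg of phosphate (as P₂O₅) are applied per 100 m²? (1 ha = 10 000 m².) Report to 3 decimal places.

P₂O₅ per hectare = 591.3 × 45% = 266.085 kg.
Convert to per 100 m²: 266.085 × 0.01 = 2.66085 kg.

2.661 kg P₂O₅ per hundred sq m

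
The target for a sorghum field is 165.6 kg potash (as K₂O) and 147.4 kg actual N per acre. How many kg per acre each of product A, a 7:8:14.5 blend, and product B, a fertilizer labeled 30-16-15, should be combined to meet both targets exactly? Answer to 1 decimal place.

Let a = kg of product A, b = kg of product B (per acre).
K₂O: 0.145·a + 0.15·b = 165.6
N: 0.07·a + 0.3·b = 147.4
Eliminate a: (row1) − 0.145/0.07·(row2) → -0.471429·b = -139.729, so b = 296.394.
Back-substitute: a = (165.6 − 0.15·296.394) / 0.145 = 835.455.

835.5 kg product A, 296.4 kg product B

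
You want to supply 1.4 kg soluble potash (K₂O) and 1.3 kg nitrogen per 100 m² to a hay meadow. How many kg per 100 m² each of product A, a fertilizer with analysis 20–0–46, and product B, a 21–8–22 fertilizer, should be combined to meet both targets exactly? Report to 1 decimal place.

0.2 kg product A, 6.0 kg product B

With a, b = kg per 100 m² of product A and product B:
K₂O: 0.46·a + 0.22·b = 1.4
N: 0.2·a + 0.21·b = 1.3
From row1: a = (1.4 − 0.22·b) / 0.46.
Into row2: 0.2·(1.4 − 0.22·b)/0.46 + 0.21·b = 1.3 → b = 6.04563, a = 0.152091.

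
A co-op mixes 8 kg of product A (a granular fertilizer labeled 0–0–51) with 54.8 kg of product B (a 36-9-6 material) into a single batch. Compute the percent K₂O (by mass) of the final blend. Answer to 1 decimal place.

Total mass = 8 + 54.8 = 62.8 kg.
K₂O mass = 51%×8 + 6%×54.8 = 7.368 kg.
% K₂O = 7.368 / 62.8 = 11.7325%.

11.7% K₂O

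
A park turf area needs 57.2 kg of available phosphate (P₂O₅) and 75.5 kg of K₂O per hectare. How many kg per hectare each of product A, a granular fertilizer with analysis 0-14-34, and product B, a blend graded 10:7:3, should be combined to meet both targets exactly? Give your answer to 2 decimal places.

182.09 kg product A, 452.96 kg product B

With a, b = kg per hectare of product A and product B:
P₂O₅: 0.14·a + 0.07·b = 57.2
K₂O: 0.34·a + 0.03·b = 75.5
Eliminate a: (row1) − 0.14/0.34·(row2) → 0.0576471·b = 26.1118, so b = 452.959.
Back-substitute: a = (57.2 − 0.07·452.959) / 0.14 = 182.092.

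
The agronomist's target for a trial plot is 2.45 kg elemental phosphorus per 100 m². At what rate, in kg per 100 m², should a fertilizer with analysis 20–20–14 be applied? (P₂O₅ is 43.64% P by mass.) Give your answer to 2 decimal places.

As P₂O₅: 2.45 / 0.4364 = 5.61412 kg per 100 m².
Product per 100 m² = 5.61412 / 20% = 28.0706 kg.

28.07 kg of product per hundred sq m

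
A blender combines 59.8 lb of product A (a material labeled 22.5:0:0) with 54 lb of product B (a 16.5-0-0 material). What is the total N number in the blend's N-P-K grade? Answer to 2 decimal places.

Total mass = 59.8 + 54 = 113.8 lb.
N mass = 22.5%×59.8 + 16.5%×54 = 22.365 lb.
% N = 22.365 / 113.8 = 19.6529%.

19.65% N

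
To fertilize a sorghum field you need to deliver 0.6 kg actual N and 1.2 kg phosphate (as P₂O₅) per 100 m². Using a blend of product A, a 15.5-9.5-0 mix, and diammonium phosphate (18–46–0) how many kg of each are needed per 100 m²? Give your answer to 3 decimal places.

1.107 kg product A, 2.380 kg diammonium phosphate

Let a = kg of product A, b = kg of diammonium phosphate (per 100 m²).
N: 0.155·a + 0.18·b = 0.6
P₂O₅: 0.095·a + 0.46·b = 1.2
Eliminate a: (row1) − 0.155/0.095·(row2) → -0.570526·b = -1.35789, so b = 2.38007.
Back-substitute: a = (0.6 − 0.18·2.38007) / 0.155 = 1.10701.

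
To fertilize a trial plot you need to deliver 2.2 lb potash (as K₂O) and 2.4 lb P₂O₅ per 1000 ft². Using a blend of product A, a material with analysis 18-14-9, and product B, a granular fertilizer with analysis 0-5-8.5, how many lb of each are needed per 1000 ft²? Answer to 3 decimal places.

Let a = lb of product A, b = lb of product B (per 1000 ft²).
K₂O: 0.09·a + 0.085·b = 2.2
P₂O₅: 0.14·a + 0.05·b = 2.4
Eliminate b: (row1) − 0.085/0.05·(row2) → -0.148·a = -1.88, so a = 12.7027.
Then b = (2.4 − 0.14·12.7027) / 0.05 = 12.4324.

12.703 lb product A, 12.432 lb product B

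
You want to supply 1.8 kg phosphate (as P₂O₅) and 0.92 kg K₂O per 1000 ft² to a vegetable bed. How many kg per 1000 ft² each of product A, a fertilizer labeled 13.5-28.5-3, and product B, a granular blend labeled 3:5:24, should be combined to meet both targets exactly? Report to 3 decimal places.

Per-1000 ft² balance (a = product A, b = product B):
P₂O₅: 0.285·a + 0.05·b = 1.8
K₂O: 0.03·a + 0.24·b = 0.92
Eliminate b: (row1) − 0.05/0.24·(row2) → 0.27875·a = 1.60833, so a = 5.76981.
Then b = (0.92 − 0.03·5.76981) / 0.24 = 3.11211.

5.770 kg product A, 3.112 kg product B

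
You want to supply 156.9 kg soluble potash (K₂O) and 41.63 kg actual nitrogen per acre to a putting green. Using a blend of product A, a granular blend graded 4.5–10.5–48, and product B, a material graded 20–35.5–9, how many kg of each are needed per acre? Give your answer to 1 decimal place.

300.5 kg product A, 140.5 kg product B

With a, b = kg per acre of product A and product B:
K₂O: 0.48·a + 0.09·b = 156.9
N: 0.045·a + 0.2·b = 41.63
Eliminate b: (row1) − 0.09/0.2·(row2) → 0.45975·a = 138.167, so a = 300.525.
Then b = (41.63 − 0.045·300.525) / 0.2 = 140.532.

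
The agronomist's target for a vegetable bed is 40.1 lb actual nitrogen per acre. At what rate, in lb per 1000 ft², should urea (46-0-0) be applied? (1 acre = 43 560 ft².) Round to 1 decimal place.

Product per acre = 40.1 / 46% = 87.1739 lb.
Convert to per 1000 ft²: 87.1739 × 0.0229568 = 2.00124 lb.

2.0 lb of product per thousand sq ft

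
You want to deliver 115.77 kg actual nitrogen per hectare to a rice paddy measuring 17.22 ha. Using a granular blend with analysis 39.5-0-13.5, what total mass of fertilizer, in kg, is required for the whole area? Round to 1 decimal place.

5047.0 kg

Product per hectare = 115.77 / 39.5% = 293.089 kg.
Total product = 293.089 × 17.22 = 5046.99 kg.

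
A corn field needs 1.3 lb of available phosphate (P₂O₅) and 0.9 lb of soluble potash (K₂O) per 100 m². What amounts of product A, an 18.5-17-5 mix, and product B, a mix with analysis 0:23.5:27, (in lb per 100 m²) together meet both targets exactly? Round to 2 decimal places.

Per-100 m² balance (a = product A, b = product B):
P₂O₅: 0.17·a + 0.235·b = 1.3
K₂O: 0.05·a + 0.27·b = 0.9
From row1: a = (1.3 − 0.235·b) / 0.17.
Into row2: 0.05·(1.3 − 0.235·b)/0.17 + 0.27·b = 0.9 → b = 2.57687, a = 4.08492.

4.08 lb product A, 2.58 lb product B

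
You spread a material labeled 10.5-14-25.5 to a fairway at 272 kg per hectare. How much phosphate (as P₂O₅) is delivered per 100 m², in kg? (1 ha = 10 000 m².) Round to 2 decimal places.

0.38 kg P₂O₅ per hundred sq m

P₂O₅ per hectare = 272 × 14% = 38.08 kg.
Convert to per 100 m²: 38.08 × 0.01 = 0.3808 kg.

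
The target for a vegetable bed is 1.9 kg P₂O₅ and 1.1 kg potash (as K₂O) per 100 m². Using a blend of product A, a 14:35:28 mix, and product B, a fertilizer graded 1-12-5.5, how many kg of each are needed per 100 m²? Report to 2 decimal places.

1.92 kg product A, 10.24 kg product B

Per-100 m² balance (a = product A, b = product B):
P₂O₅: 0.35·a + 0.12·b = 1.9
K₂O: 0.28·a + 0.055·b = 1.1
From row1: a = (1.9 − 0.12·b) / 0.35.
Into row2: 0.28·(1.9 − 0.12·b)/0.35 + 0.055·b = 1.1 → b = 10.2439, a = 1.91638.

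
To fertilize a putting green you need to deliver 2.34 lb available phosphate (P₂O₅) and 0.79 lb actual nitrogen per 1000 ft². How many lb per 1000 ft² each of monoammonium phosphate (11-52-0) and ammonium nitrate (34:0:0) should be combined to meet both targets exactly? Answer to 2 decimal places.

With a, b = lb per 1000 ft² of monoammonium phosphate and ammonium nitrate:
P₂O₅: 0.52·a + 0·b = 2.34
N: 0.11·a + 0.34·b = 0.79
Eliminate b: (row1) − 0/0.34·(row2) → 0.52·a = 2.34, so a = 4.5.
Then b = (0.79 − 0.11·4.5) / 0.34 = 0.867647.

4.50 lb monoammonium phosphate, 0.87 lb ammonium nitrate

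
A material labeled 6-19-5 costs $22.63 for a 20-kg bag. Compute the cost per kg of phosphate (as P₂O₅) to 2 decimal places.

P₂O₅ in bag = 20 × 19% = 3.8 kg.
Cost per kg P₂O₅ = $22.63 / 3.8 = $5.9553.

$5.96 per kg P₂O₅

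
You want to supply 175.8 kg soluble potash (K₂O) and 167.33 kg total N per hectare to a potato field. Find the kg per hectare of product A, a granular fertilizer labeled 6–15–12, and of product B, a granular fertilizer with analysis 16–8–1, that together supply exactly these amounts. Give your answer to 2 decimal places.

1422.30 kg product A, 512.45 kg product B

With a, b = kg per hectare of product A and product B:
K₂O: 0.12·a + 0.01·b = 175.8
N: 0.06·a + 0.16·b = 167.33
Solving simultaneously: a = 1422.296, b = 512.452.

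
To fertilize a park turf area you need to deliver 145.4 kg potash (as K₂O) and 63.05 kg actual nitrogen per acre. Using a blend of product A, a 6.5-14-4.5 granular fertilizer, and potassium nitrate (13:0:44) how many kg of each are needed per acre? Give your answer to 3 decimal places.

388.571 kg product A, 290.714 kg potassium nitrate

Per-acre balance (a = product A, b = potassium nitrate):
K₂O: 0.045·a + 0.44·b = 145.4
N: 0.065·a + 0.13·b = 63.05
Eliminate b: (row1) − 0.44/0.13·(row2) → -0.175·a = -68, so a = 388.5714.
Then b = (63.05 − 0.065·388.5714) / 0.13 = 290.7143.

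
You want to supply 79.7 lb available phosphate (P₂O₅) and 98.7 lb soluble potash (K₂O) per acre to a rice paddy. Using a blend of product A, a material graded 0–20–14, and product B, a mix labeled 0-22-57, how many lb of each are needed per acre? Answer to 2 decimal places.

Let a = lb of product A, b = lb of product B (per acre).
P₂O₅: 0.2·a + 0.22·b = 79.7
K₂O: 0.14·a + 0.57·b = 98.7
From row1: a = (79.7 − 0.22·b) / 0.2.
Into row2: 0.14·(79.7 − 0.22·b)/0.2 + 0.57·b = 98.7 → b = 103.149, a = 285.036.

285.04 lb product A, 103.15 lb product B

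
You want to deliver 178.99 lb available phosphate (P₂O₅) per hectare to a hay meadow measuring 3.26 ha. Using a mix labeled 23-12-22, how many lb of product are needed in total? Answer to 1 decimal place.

Product per hectare = 178.99 / 12% = 1491.58 lb.
Total product = 1491.58 × 3.26 = 4862.56 lb.

4862.6 lb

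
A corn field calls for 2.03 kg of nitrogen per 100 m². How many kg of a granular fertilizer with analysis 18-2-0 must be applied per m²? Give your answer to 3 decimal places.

0.113 kg of product per sq m

Product per 100 m² = 2.03 / 18% = 11.2778 kg.
Convert to per m²: 11.2778 × 0.01 = 0.112778 kg.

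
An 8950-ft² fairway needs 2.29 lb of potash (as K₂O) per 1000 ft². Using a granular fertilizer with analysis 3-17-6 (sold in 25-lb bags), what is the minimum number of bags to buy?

Product per 1000 ft² = 2.29 / 6% = 38.1667 lb.
Total product = 38.1667 × 8950 / 1000 = 341.592 lb.
Bags = ⌈341.592 / 25⌉ = 14.

14 bags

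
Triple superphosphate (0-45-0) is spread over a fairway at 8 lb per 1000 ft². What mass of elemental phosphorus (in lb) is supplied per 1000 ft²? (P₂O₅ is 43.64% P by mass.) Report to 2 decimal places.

1.57 lb P per thousand sq ft

P₂O₅ per 1000 ft² = 8 × 45% = 3.6 lb.
Elemental P = 3.6 × 0.4364 = 1.57104 lb per 1000 ft².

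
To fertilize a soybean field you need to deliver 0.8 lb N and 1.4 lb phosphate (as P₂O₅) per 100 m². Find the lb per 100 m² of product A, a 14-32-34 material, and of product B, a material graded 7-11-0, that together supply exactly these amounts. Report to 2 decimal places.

Let a = lb of product A, b = lb of product B (per 100 m²).
N: 0.14·a + 0.07·b = 0.8
P₂O₅: 0.32·a + 0.11·b = 1.4
From row1: a = (0.8 − 0.07·b) / 0.14.
Into row2: 0.32·(0.8 − 0.07·b)/0.14 + 0.11·b = 1.4 → b = 8.57143, a = 1.42857.

1.43 lb product A, 8.57 lb product B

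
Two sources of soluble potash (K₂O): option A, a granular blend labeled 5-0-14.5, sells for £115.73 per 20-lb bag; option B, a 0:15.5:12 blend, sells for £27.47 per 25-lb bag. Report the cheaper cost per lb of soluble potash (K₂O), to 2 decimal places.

option A: K₂O per bag = 20 × 14.5% = 2.9 lb; cost = 115.73 / 2.9 = £39.9069/lb K₂O.
option B: K₂O per bag = 25 × 12% = 3 lb; cost = 27.47 / 3 = £9.1567/lb K₂O.
option B is cheaper.

£9.16 per lb K₂O (option B)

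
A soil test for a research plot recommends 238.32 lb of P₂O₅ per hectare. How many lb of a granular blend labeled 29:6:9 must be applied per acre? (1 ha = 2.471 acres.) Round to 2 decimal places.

Product per hectare = 238.32 / 6% = 3972 lb.
Convert to per acre: 3972 × 0.404694 = 1607.446 lb.

1607.45 lb of product per acre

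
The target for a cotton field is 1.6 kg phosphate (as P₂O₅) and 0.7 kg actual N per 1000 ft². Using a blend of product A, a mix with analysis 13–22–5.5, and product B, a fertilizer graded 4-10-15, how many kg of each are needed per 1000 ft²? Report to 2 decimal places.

1.43 kg product A, 12.86 kg product B

Let a = kg of product A, b = kg of product B (per 1000 ft²).
P₂O₅: 0.22·a + 0.1·b = 1.6
N: 0.13·a + 0.04·b = 0.7
Eliminate b: (row1) − 0.1/0.04·(row2) → -0.105·a = -0.15, so a = 1.42857.
Then b = (0.7 − 0.13·1.42857) / 0.04 = 12.8571.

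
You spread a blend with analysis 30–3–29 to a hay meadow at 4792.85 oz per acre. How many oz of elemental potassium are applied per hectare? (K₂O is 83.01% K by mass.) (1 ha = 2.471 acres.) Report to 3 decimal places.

2850.985 oz K per hectare

K₂O per acre = 4792.85 × 29% = 1389.93 oz.
Elemental K = 1389.93 × 0.8301 = 1153.78 oz per acre.
Convert to per hectare: 1153.78 × 2.471 = 2850.9854 oz.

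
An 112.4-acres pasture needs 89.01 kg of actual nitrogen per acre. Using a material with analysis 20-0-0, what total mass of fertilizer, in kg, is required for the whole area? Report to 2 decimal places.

Product per acre = 89.01 / 20% = 445.05 kg.
Total product = 445.05 × 112.4 = 50023.62 kg.

50023.62 kg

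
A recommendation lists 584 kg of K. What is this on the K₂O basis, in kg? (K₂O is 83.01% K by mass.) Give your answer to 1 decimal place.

703.5 kg K₂O

K₂O = 584 / 0.8301 = 703.53 kg.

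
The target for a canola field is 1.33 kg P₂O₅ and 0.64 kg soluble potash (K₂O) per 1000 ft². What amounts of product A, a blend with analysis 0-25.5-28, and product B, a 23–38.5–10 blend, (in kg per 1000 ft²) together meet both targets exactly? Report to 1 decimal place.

1.4 kg product A, 2.5 kg product B

Per-1000 ft² balance (a = product A, b = product B):
P₂O₅: 0.255·a + 0.385·b = 1.33
K₂O: 0.28·a + 0.1·b = 0.64
From row1: a = (1.33 − 0.385·b) / 0.255.
Into row2: 0.28·(1.33 − 0.385·b)/0.255 + 0.1·b = 0.64 → b = 2.54192, a = 1.37789.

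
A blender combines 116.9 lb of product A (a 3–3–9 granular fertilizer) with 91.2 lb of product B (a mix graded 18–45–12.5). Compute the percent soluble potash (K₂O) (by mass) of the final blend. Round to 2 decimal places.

10.53% K₂O

Total mass = 116.9 + 91.2 = 208.1 lb.
K₂O mass = 9%×116.9 + 12.5%×91.2 = 21.921 lb.
% K₂O = 21.921 / 208.1 = 10.5339%.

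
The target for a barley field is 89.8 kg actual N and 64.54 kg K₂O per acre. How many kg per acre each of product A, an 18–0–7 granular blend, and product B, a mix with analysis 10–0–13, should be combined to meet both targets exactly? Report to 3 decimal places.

Per-acre balance (a = product A, b = product B):
N: 0.18·a + 0.1·b = 89.8
K₂O: 0.07·a + 0.13·b = 64.54
Solving simultaneously: a = 318.2927, b = 325.0732.

318.293 kg product A, 325.073 kg product B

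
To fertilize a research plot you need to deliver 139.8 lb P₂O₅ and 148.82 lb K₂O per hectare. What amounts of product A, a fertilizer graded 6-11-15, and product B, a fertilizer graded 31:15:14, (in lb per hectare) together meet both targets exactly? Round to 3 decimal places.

387.465 lb product A, 647.859 lb product B

With a, b = lb per hectare of product A and product B:
P₂O₅: 0.11·a + 0.15·b = 139.8
K₂O: 0.15·a + 0.14·b = 148.82
Solving simultaneously: a = 387.4648, b = 647.8592.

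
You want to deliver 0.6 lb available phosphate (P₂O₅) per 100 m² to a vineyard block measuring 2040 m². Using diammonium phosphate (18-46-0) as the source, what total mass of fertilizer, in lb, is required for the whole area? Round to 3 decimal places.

26.609 lb

Product per 100 m² = 0.6 / 46% = 1.30435 lb.
Total product = 1.30435 × 2040 / 100 = 26.6087 lb.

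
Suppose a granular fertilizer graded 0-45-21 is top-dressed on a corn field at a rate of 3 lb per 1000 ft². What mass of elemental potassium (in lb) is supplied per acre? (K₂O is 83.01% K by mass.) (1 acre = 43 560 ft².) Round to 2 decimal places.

K₂O per 1000 ft² = 3 × 21% = 0.63 lb.
Elemental K = 0.63 × 0.8301 = 0.522963 lb per 1000 ft².
Convert to per acre: 0.522963 × 43.56 = 22.7803 lb.

22.78 lb K per acre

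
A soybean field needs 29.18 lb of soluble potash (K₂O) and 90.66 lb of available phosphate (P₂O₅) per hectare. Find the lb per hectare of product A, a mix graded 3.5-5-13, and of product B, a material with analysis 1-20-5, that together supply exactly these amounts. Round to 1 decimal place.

55.4 lb product A, 439.4 lb product B

Let a = lb of product A, b = lb of product B (per hectare).
K₂O: 0.13·a + 0.05·b = 29.18
P₂O₅: 0.05·a + 0.2·b = 90.66
Solving simultaneously: a = 55.4468, b = 439.438.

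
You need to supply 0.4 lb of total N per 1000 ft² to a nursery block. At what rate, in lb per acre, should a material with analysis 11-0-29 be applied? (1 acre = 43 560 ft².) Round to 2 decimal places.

158.40 lb of product per acre

Product per 1000 ft² = 0.4 / 11% = 3.63636 lb.
Convert to per acre: 3.63636 × 43.56 = 158.4 lb.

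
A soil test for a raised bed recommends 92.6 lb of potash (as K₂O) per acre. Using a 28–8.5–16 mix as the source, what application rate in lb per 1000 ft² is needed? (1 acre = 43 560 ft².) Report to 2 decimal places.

13.29 lb of product per thousand sq ft

Product per acre = 92.6 / 16% = 578.75 lb.
Convert to per 1000 ft²: 578.75 × 0.0229568 = 13.2863 lb.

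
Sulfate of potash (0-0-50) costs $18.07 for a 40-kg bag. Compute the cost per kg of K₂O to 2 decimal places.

$0.90 per kg K₂O

K₂O in bag = 40 × 50% = 20 kg.
Cost per kg K₂O = $18.07 / 20 = $0.9035.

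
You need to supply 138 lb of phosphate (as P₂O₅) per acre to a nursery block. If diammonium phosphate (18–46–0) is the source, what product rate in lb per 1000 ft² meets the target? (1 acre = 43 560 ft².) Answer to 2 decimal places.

6.89 lb of product per thousand sq ft

Product per acre = 138 / 46% = 300 lb.
Convert to per 1000 ft²: 300 × 0.0229568 = 6.88705 lb.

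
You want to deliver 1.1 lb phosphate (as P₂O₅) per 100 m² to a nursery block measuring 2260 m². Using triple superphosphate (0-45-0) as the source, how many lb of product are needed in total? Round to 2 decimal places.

55.24 lb

Product per 100 m² = 1.1 / 45% = 2.44444 lb.
Total product = 2.44444 × 2260 / 100 = 55.2444 lb.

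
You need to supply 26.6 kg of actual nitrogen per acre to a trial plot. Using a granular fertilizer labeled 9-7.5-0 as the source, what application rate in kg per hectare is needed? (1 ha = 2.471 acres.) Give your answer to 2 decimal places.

730.32 kg of product per hectare

Product per acre = 26.6 / 9% = 295.556 kg.
Convert to per hectare: 295.556 × 2.471 = 730.318 kg.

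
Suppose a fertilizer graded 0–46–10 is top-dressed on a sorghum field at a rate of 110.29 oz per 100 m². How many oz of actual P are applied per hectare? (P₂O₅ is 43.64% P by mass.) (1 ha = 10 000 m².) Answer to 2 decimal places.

P₂O₅ per 100 m² = 110.29 × 46% = 50.7334 oz.
Elemental P = 50.7334 × 0.4364 = 22.1401 oz per 100 m².
Convert to per hectare: 22.1401 × 100 = 2214.006 oz.

2214.01 oz P per hectare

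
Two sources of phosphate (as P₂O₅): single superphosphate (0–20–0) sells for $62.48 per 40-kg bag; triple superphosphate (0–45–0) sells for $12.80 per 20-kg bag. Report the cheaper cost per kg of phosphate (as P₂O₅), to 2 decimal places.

single superphosphate: P₂O₅ per bag = 40 × 20% = 8 kg; cost = 62.48 / 8 = $7.8100/kg P₂O₅.
triple superphosphate: P₂O₅ per bag = 20 × 45% = 9 kg; cost = 12.80 / 9 = $1.4222/kg P₂O₅.
triple superphosphate is cheaper.

$1.42 per kg P₂O₅ (triple superphosphate)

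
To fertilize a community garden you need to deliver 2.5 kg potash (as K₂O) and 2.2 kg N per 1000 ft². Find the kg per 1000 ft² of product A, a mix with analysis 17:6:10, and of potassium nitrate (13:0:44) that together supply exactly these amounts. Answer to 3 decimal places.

Per-1000 ft² balance (a = product A, b = potassium nitrate):
K₂O: 0.1·a + 0.44·b = 2.5
N: 0.17·a + 0.13·b = 2.2
Eliminate a: (row1) − 0.1/0.17·(row2) → 0.363529·b = 1.20588, so b = 3.31715.
Back-substitute: a = (2.5 − 0.44·3.31715) / 0.1 = 10.4045.

10.405 kg product A, 3.317 kg potassium nitrate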